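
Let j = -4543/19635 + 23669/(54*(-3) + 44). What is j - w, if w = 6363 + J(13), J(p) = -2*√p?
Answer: -197505227/30090 + 2*√13 ≈ -6556.6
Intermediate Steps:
w = 6363 - 2*√13 ≈ 6355.8
j = -6042557/30090 (j = -4543*1/19635 + 23669/(-162 + 44) = -59/255 + 23669/(-118) = -59/255 + 23669*(-1/118) = -59/255 - 23669/118 = -6042557/30090 ≈ -200.82)
j - w = -6042557/30090 - (6363 - 2*√13) = -6042557/30090 + (-6363 + 2*√13) = -197505227/30090 + 2*√13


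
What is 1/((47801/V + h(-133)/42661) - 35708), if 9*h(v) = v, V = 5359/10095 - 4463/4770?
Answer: -498917536713/76732800872754215 ≈ -6.5020e-6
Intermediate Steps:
V = -1299437/3210210 (V = 5359*(1/10095) - 4463*1/4770 = 5359/10095 - 4463/4770 = -1299437/3210210 ≈ -0.40478)
h(v) = v/9
1/((47801/V + h(-133)/42661) - 35708) = 1/((47801/(-1299437/3210210) + ((1/9)*(-133))/42661) - 35708) = 1/((47801*(-3210210/1299437) - 133/9*1/42661) - 35708) = 1/((-153451248210/1299437 - 133/383949) - 35708) = 1/(-58917453471806411/498917536713 - 35708) = 1/(-76732800872754215/498917536713) = -498917536713/76732800872754215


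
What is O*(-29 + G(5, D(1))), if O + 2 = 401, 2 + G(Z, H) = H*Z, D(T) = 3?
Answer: -6384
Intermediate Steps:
G(Z, H) = -2 + H*Z
O = 399 (O = -2 + 401 = 399)
O*(-29 + G(5, D(1))) = 399*(-29 + (-2 + 3*5)) = 399*(-29 + (-2 + 15)) = 399*(-29 + 13) = 399*(-16) = -6384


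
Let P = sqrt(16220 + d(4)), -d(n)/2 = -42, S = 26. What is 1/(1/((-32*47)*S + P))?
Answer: -39104 + 4*sqrt(1019) ≈ -38976.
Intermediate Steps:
d(n) = 84 (d(n) = -2*(-42) = 84)
P = 4*sqrt(1019) (P = sqrt(16220 + 84) = sqrt(16304) = 4*sqrt(1019) ≈ 127.69)
1/(1/((-32*47)*S + P)) = 1/(1/(-32*47*26 + 4*sqrt(1019))) = 1/(1/(-1504*26 + 4*sqrt(1019))) = 1/(1/(-39104 + 4*sqrt(1019))) = -39104 + 4*sqrt(1019)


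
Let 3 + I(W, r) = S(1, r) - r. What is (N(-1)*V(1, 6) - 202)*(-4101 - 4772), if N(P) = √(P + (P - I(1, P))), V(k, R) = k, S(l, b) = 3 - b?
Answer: 1792346 - 17746*I ≈ 1.7923e+6 - 17746.0*I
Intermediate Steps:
I(W, r) = -2*r (I(W, r) = -3 + ((3 - r) - r) = -3 + (3 - 2*r) = -2*r)
N(P) = 2*√P (N(P) = √(P + (P - (-2)*P)) = √(P + (P + 2*P)) = √(P + 3*P) = √(4*P) = 2*√P)
(N(-1)*V(1, 6) - 202)*(-4101 - 4772) = ((2*√(-1))*1 - 202)*(-4101 - 4772) = ((2*I)*1 - 202)*(-8873) = (2*I - 202)*(-8873) = (-202 + 2*I)*(-8873) = 1792346 - 17746*I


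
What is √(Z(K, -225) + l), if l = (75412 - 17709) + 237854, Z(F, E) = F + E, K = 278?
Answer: √295610 ≈ 543.70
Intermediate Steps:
Z(F, E) = E + F
l = 295557 (l = 57703 + 237854 = 295557)
√(Z(K, -225) + l) = √((-225 + 278) + 295557) = √(53 + 295557) = √295610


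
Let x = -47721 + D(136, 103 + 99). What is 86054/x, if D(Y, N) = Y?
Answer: -86054/47585 ≈ -1.8084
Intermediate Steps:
x = -47585 (x = -47721 + 136 = -47585)
86054/x = 86054/(-47585) = 86054*(-1/47585) = -86054/47585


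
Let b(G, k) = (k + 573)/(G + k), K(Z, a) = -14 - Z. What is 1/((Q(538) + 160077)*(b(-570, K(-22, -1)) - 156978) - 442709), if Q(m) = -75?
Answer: -281/7057989983446 ≈ -3.9813e-11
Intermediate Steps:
b(G, k) = (573 + k)/(G + k)
1/((Q(538) + 160077)*(b(-570, K(-22, -1)) - 156978) - 442709) = 1/((-75 + 160077)*((573 + (-14 - 1*(-22)))/(-570 + (-14 - 1*(-22))) - 156978) - 442709) = 1/(160002*((573 + (-14 + 22))/(-570 + (-14 + 22)) - 156978) - 442709) = 1/(160002*((573 + 8)/(-570 + 8) - 156978) - 442709) = 1/(160002*(581/(-562) - 156978) - 442709) = 1/(160002*(-1/562*581 - 156978) - 442709) = 1/(160002*(-581/562 - 156978) - 442709) = 1/(160002*(-88222217/562) - 442709) = 1/(-7057865582217/281 - 442709) = 1/(-7057989983446/281) = -281/7057989983446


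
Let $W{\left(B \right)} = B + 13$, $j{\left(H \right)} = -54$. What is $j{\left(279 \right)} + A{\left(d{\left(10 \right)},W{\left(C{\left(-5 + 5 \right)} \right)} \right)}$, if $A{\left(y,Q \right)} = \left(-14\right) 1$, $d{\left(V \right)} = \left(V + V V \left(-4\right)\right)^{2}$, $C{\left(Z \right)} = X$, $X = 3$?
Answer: $-68$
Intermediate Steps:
$C{\left(Z \right)} = 3$
$W{\left(B \right)} = 13 + B$
$d{\left(V \right)} = \left(V - 4 V^{2}\right)^{2}$ ($d{\left(V \right)} = \left(V + V^{2} \left(-4\right)\right)^{2} = \left(V - 4 V^{2}\right)^{2}$)
$A{\left(y,Q \right)} = -14$
$j{\left(279 \right)} + A{\left(d{\left(10 \right)},W{\left(C{\left(-5 + 5 \right)} \right)} \right)} = -54 - 14 = -68$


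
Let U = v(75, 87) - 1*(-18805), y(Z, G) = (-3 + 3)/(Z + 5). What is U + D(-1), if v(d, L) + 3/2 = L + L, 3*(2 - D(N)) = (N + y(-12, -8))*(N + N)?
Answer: 113873/6 ≈ 18979.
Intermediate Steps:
y(Z, G) = 0 (y(Z, G) = 0/(5 + Z) = 0)
D(N) = 2 - 2*N²/3 (D(N) = 2 - (N + 0)*(N + N)/3 = 2 - N*2*N/3 = 2 - 2*N²/3)
v(d, L) = -3/2 + 2*L (v(d, L) = -3/2 + (L + L) = -3/2 + 2*L)
U = 37955/2 (U = (-3/2 + 2*87) - 1*(-18805) = (-3/2 + 174) + 18805 = 345/2 + 18805 = 37955/2 ≈ 18978.)
U + D(-1) = 37955/2 + (2 - ⅔*(-1)²) = 37955/2 + (2 - ⅔*1) = 37955/2 + (2 - ⅔) = 37955/2 + 4/3 = 113873/6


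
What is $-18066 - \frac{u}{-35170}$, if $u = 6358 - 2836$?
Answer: $- \frac{317688849}{17585} \approx -18066.0$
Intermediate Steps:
$u = 3522$ ($u = 6358 - 2836 = 3522$)
$-18066 - \frac{u}{-35170} = -18066 - \frac{3522}{-35170} = -18066 - 3522 \left(- \frac{1}{35170}\right) = -18066 - - \frac{1761}{17585} = -18066 + \frac{1761}{17585} = - \frac{317688849}{17585}$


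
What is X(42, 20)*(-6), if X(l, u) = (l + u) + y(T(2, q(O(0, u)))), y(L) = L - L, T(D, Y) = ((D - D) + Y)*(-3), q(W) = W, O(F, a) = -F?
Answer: -372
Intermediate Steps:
T(D, Y) = -3*Y (T(D, Y) = (0 + Y)*(-3) = Y*(-3) = -3*Y)
y(L) = 0
X(l, u) = l + u (X(l, u) = (l + u) + 0 = l + u)
X(42, 20)*(-6) = (42 + 20)*(-6) = 62*(-6) = -372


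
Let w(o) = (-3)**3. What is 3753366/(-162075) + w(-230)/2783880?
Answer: -77399443823/3342202600 ≈ -23.158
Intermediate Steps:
w(o) = -27
3753366/(-162075) + w(-230)/2783880 = 3753366/(-162075) - 27/2783880 = 3753366*(-1/162075) - 27*1/2783880 = -1251122/54025 - 3/309320 = -77399443823/3342202600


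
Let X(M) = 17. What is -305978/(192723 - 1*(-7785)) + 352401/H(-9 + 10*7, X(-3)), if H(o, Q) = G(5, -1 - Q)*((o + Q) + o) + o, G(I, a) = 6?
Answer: 35192684699/89727330 ≈ 392.22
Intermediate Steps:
H(o, Q) = 6*Q + 13*o (H(o, Q) = 6*((o + Q) + o) + o = 6*((Q + o) + o) + o = 6*(Q + 2*o) + o = (6*Q + 12*o) + o = 6*Q + 13*o)
-305978/(192723 - 1*(-7785)) + 352401/H(-9 + 10*7, X(-3)) = -305978/(192723 - 1*(-7785)) + 352401/(6*17 + 13*(-9 + 10*7)) = -305978/(192723 + 7785) + 352401/(102 + 13*(-9 + 70)) = -305978/200508 + 352401/(102 + 13*61) = -305978*1/200508 + 352401/(102 + 793) = -152989/100254 + 352401/895 = 35192684699/89727330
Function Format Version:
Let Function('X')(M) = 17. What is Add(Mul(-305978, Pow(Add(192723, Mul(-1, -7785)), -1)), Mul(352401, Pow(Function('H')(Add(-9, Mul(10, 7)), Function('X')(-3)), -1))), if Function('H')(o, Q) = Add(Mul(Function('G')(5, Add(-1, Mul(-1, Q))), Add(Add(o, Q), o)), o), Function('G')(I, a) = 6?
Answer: Rational(35192684699, 89727330) ≈ 392.22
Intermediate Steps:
Function('H')(o, Q) = Add(Mul(6, Q), Mul(13, o)) (Function('H')(o, Q) = Add(Mul(6, Add(Add(o, Q), o)), o) = Add(Mul(6, Add(Add(Q, o), o)), o) = Add(Mul(6, Add(Q, Mul(2, o))), o) = Add(Add(Mul(6, Q), Mul(12, o)), o) = Add(Mul(6, Q), Mul(13, o)))
Add(Mul(-305978, Pow(Add(192723, Mul(-1, -7785)), -1)), Mul(352401, Pow(Function('H')(Add(-9, Mul(10, 7)), Function('X')(-3)), -1))) = Add(Mul(-305978, Pow(Add(192723, Mul(-1, -7785)), -1)), Mul(352401, Pow(Add(Mul(6, 17), Mul(13, Add(-9, Mul(10, 7)))), -1))) = Add(Mul(-305978, Pow(Add(192723, 7785), -1)), Mul(352401, Pow(Add(102, Mul(13, Add(-9, 70))), -1))) = Add(Mul(-305978, Pow(200508, -1)), Mul(352401, Pow(Add(102, Mul(13, 61)), -1))) = Add(Mul(-305978, Rational(1, 200508)), Mul(352401, Pow(Add(102, 793), -1))) = Add(Rational(-152989, 100254), Mul(352401, Pow(895, -1))) = Add(Rational(-152989, 100254), Mul(352401, Rational(1, 895))) = Add(Rational(-152989, 100254), Rational(352401, 895)) = Rational(35192684699, 89727330)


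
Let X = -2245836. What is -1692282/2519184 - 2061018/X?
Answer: 19326329605/78578807192 ≈ 0.24595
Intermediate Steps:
-1692282/2519184 - 2061018/X = -1692282/2519184 - 2061018/(-2245836) = -1692282*1/2519184 - 2061018*(-1/2245836) = -282047/419864 + 343503/374306 = 19326329605/78578807192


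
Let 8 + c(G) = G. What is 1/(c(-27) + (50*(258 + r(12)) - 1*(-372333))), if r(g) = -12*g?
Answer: 1/377998 ≈ 2.6455e-6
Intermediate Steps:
c(G) = -8 + G
r(g) = -12*g
1/(c(-27) + (50*(258 + r(12)) - 1*(-372333))) = 1/((-8 - 27) + (50*(258 - 12*12) - 1*(-372333))) = 1/(-35 + (50*(258 - 144) + 372333)) = 1/(-35 + (50*114 + 372333)) = 1/(-35 + (5700 + 372333)) = 1/(-35 + 378033) = 1/377998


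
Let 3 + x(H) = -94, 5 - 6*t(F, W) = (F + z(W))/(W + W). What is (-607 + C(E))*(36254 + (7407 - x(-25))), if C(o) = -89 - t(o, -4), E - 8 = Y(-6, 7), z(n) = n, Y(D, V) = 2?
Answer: -121990011/4 ≈ -3.0498e+7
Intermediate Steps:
t(F, W) = ⅚ - (F + W)/(12*W) (t(F, W) = ⅚ - (F + W)/(6*(W + W)) = ⅚ - (F + W)/(6*(2*W)) = ⅚ - (F + W)*1/(2*W)/6 = ⅚ - (F + W)/(12*W))
E = 10 (E = 8 + 2 = 10)
x(H) = -97 (x(H) = -3 - 94 = -97)
C(o) = -359/4 - o/48 (C(o) = -89 - (-o + 9*(-4))/(12*(-4)) = -89 - (-1)*(-o - 36)/(12*4) = -89 - (-1)*(-36 - o)/(12*4) = -89 - (¾ + o/48) = -89 + (-¾ - o/48) = -359/4 - o/48)
(-607 + C(E))*(36254 + (7407 - x(-25))) = (-607 + (-359/4 - 1/48*10))*(36254 + (7407 - 1*(-97))) = (-607 + (-359/4 - 5/24))*(36254 + (7407 + 97)) = (-607 - 2159/24)*(36254 + 7504) = -16727/24*43758 = -121990011/4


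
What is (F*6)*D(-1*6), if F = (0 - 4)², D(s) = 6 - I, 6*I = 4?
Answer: 512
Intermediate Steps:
I = ⅔ (I = (⅙)*4 = ⅔ ≈ 0.66667)
D(s) = 16/3 (D(s) = 6 - 1*⅔ = 6 - ⅔ = 16/3)
F = 16 (F = (-4)² = 16)
(F*6)*D(-1*6) = (16*6)*(16/3) = 96*(16/3) = 512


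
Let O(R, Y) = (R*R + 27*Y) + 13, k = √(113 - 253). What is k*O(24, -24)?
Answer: -118*I*√35 ≈ -698.1*I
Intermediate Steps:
k = 2*I*√35 (k = √(-140) = 2*I*√35 ≈ 11.832*I)
O(R, Y) = 13 + R² + 27*Y (O(R, Y) = (R² + 27*Y) + 13 = 13 + R² + 27*Y)
k*O(24, -24) = (2*I*√35)*(13 + 24² + 27*(-24)) = (2*I*√35)*(13 + 576 - 648) = (2*I*√35)*(-59) = -118*I*√35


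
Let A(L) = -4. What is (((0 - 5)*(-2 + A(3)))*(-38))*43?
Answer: -49020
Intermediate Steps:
(((0 - 5)*(-2 + A(3)))*(-38))*43 = (((0 - 5)*(-2 - 4))*(-38))*43 = (-5*(-6)*(-38))*43 = (30*(-38))*43 = -1140*43 = -49020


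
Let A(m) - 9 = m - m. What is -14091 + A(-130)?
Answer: -14082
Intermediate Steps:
A(m) = 9 (A(m) = 9 + (m - m) = 9 + 0 = 9)
-14091 + A(-130) = -14091 + 9 = -14082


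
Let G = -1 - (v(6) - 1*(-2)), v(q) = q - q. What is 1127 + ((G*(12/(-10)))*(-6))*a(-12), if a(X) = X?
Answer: 6931/5 ≈ 1386.2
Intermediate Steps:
v(q) = 0
G = -3 (G = -1 - (0 - 1*(-2)) = -1 - (0 + 2) = -1 - 1*2 = -1 - 2 = -3)
1127 + ((G*(12/(-10)))*(-6))*a(-12) = 1127 + (-36/(-10)*(-6))*(-12) = 1127 + (-36*(-1)/10*(-6))*(-12) = 1127 + (-3*(-6/5)*(-6))*(-12) = 1127 + ((18/5)*(-6))*(-12) = 1127 - 108/5*(-12) = 1127 + 1296/5 = 6931/5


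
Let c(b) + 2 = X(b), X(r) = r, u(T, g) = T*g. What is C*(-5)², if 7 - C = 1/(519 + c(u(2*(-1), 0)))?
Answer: 90450/517 ≈ 174.95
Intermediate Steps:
c(b) = -2 + b
C = 3618/517 (C = 7 - 1/(519 + (-2 + (2*(-1))*0)) = 7 - 1/(519 + (-2 - 2*0)) = 7 - 1/(519 + (-2 + 0)) = 7 - 1/(519 - 2) = 7 - 1/517 = 3618/517 ≈ 6.9981)
C*(-5)² = (3618/517)*(-5)² = (3618/517)*25 = 90450/517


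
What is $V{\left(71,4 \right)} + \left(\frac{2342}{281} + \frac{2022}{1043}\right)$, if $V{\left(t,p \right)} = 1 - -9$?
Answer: $\frac{5941718}{293083} \approx 20.273$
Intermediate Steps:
$V{\left(t,p \right)} = 10$ ($V{\left(t,p \right)} = 1 + 9 = 10$)
$V{\left(71,4 \right)} + \left(\frac{2342}{281} + \frac{2022}{1043}\right) = 10 + \left(\frac{2342}{281} + \frac{2022}{1043}\right) = 10 + \frac{3010888}{293083} = \frac{5941718}{293083}$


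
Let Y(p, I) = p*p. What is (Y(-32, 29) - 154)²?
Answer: 756900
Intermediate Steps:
Y(p, I) = p²
(Y(-32, 29) - 154)² = ((-32)² - 154)² = (1024 - 154)² = 870² = 756900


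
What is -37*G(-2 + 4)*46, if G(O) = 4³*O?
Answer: -217856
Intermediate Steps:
G(O) = 64*O
-37*G(-2 + 4)*46 = -2368*(-2 + 4)*46 = -2368*2*46 = -37*128*46 = -4736*46 = -217856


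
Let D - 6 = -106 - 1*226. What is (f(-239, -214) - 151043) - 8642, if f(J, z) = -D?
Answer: -159359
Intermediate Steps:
D = -326 (D = 6 + (-106 - 1*226) = 6 + (-106 - 226) = 6 - 332 = -326)
f(J, z) = 326 (f(J, z) = -1*(-326) = 326)
(f(-239, -214) - 151043) - 8642 = (326 - 151043) - 8642 = -150717 - 8642 = -159359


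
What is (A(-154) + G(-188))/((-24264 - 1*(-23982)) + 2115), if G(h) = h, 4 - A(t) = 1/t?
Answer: -9445/94094 ≈ -0.10038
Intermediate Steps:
A(t) = 4 - 1/t
(A(-154) + G(-188))/((-24264 - 1*(-23982)) + 2115) = ((4 - 1/(-154)) - 188)/((-24264 - 1*(-23982)) + 2115) = ((4 - 1*(-1/154)) - 188)/((-24264 + 23982) + 2115) = ((4 + 1/154) - 188)/(-282 + 2115) = (617/154 - 188)/1833 = -28335/154*1/1833 = -9445/94094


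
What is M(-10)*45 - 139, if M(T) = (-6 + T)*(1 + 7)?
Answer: -5899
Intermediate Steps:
M(T) = -48 + 8*T (M(T) = (-6 + T)*8 = -48 + 8*T)
M(-10)*45 - 139 = (-48 + 8*(-10))*45 - 139 = (-48 - 80)*45 - 139 = -128*45 - 139 = -5760 - 139 = -5899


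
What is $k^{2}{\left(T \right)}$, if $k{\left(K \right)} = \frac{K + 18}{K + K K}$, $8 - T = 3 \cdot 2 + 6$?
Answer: $\frac{49}{36} \approx 1.3611$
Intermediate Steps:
$T = -4$ ($T = 8 - \left(3 \cdot 2 + 6\right) = 8 - \left(6 + 6\right) = 8 - 12 = -4$)
$k{\left(K \right)} = \frac{18 + K}{K + K^{2}}$
$k^{2}{\left(T \right)} = \left(\frac{18 - 4}{\left(-4\right) \left(1 - 4\right)}\right)^{2} = \left(\left(- \frac{1}{4}\right) \frac{1}{-3} \cdot 14\right)^{2} = \left(\left(- \frac{1}{4}\right) \left(- \frac{1}{3}\right) 14\right)^{2} = \left(\frac{7}{6}\right)^{2} = \frac{49}{36}$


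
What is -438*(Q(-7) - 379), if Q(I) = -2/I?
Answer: 1161138/7 ≈ 1.6588e+5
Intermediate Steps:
-438*(Q(-7) - 379) = -438*(-2/(-7) - 379) = -438*(-2*(-⅐) - 379) = -438*(2/7 - 379) = -438*(-2651/7) = 1161138/7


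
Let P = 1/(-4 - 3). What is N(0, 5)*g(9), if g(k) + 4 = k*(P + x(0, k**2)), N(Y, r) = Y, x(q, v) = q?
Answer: 0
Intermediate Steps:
P = -1/7 (P = 1/(-7) = -1/7 ≈ -0.14286)
g(k) = -4 - k/7 (g(k) = -4 + k*(-1/7 + 0) = -4 + k*(-1/7) = -4 - k/7)
N(0, 5)*g(9) = 0*(-4 - 1/7*9) = 0*(-4 - 9/7) = 0*(-37/7) = 0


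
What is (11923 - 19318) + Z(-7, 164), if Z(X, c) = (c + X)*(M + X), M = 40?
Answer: -2214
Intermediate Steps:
Z(X, c) = (40 + X)*(X + c) (Z(X, c) = (c + X)*(40 + X) = (X + c)*(40 + X) = (40 + X)*(X + c))
(11923 - 19318) + Z(-7, 164) = (11923 - 19318) + ((-7)² + 40*(-7) + 40*164 - 7*164) = -7395 + (49 - 280 + 6560 - 1148) = -7395 + 5181 = -2214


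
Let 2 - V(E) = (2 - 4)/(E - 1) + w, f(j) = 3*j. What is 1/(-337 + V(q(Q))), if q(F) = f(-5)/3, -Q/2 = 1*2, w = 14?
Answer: -3/1048 ≈ -0.0028626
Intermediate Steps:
Q = -4 (Q = -2*2 = -4)
q(F) = -5 (q(F) = (3*(-5))/3 = -15*1/3 = -5)
V(E) = -12 + 2/(-1 + E) (V(E) = 2 - ((2 - 4)/(E - 1) + 14) = 2 - (-2/(-1 + E) + 14) = 2 - (14 - 2/(-1 + E)) = 2 + (-14 + 2/(-1 + E)) = -12 + 2/(-1 + E))
1/(-337 + V(q(Q))) = 1/(-337 + 2*(7 - 6*(-5))/(-1 - 5)) = 1/(-337 + 2*(7 + 30)/(-6)) = 1/(-337 + 2*(-1/6)*37) = 1/(-337 - 37/3) = 1/(-1048/3) = -3/1048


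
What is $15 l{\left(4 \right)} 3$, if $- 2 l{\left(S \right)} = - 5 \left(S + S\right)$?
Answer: $900$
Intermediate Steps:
$l{\left(S \right)} = 5 S$ ($l{\left(S \right)} = - \frac{\left(-5\right) \left(S + S\right)}{2} = - \frac{\left(-5\right) 2 S}{2} = - \frac{\left(-10\right) S}{2} = 5 S$)
$15 l{\left(4 \right)} 3 = 15 \cdot 5 \cdot 4 \cdot 3 = 15 \cdot 20 \cdot 3 = 300 \cdot 3 = 900$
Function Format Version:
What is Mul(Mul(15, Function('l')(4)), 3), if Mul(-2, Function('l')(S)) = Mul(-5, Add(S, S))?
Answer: 900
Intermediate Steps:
Function('l')(S) = Mul(5, S) (Function('l')(S) = Mul(Rational(-1, 2), Mul(-5, Add(S, S))) = Mul(Rational(-1, 2), Mul(-5, Mul(2, S))) = Mul(Rational(-1, 2), Mul(-10, S)) = Mul(5, S))
Mul(Mul(15, Function('l')(4)), 3) = Mul(Mul(15, Mul(5, 4)), 3) = Mul(Mul(15, 20), 3) = Mul(300, 3) = 900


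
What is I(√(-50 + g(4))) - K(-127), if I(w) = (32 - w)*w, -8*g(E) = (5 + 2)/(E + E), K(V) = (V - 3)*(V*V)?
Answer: 134196487/64 + 4*I*√3207 ≈ 2.0968e+6 + 226.52*I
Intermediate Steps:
K(V) = V²*(-3 + V) (K(V) = (-3 + V)*V² = V²*(-3 + V))
g(E) = -7/(16*E) (g(E) = -(5 + 2)/(8*(E + E)) = -7/(8*(2*E)) = -7*1/(2*E)/8 = -7/(16*E))
I(w) = w*(32 - w)
I(√(-50 + g(4))) - K(-127) = √(-50 - 7/16/4)*(32 - √(-50 - 7/16/4)) - (-127)²*(-3 - 127) = √(-50 - 7/16*¼)*(32 - √(-50 - 7/16*¼)) - 16129*(-130) = √(-50 - 7/64)*(32 - √(-50 - 7/64)) - 1*(-2096770) = √(-3207/64)*(32 - √(-3207/64)) + 2096770 = (I*√3207/8)*(32 - I*√3207/8) + 2096770 = I*√3207*(32 - I*√3207/8)/8 + 2096770 = 2096770 + I*√3207*(32 - I*√3207/8)/8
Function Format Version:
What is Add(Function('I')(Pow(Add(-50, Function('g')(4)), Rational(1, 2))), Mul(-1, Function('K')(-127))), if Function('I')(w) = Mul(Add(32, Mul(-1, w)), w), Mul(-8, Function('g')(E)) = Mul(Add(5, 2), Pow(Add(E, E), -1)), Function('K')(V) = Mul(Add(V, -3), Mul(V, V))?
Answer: Add(Rational(134196487, 64), Mul(4, I, Pow(3207, Rational(1, 2)))) ≈ Add(2.0968e+6, Mul(226.52, I))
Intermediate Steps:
Function('K')(V) = Mul(Pow(V, 2), Add(-3, V)) (Function('K')(V) = Mul(Add(-3, V), Pow(V, 2)) = Mul(Pow(V, 2), Add(-3, V)))
Function('g')(E) = Mul(Rational(-7, 16), Pow(E, -1)) (Function('g')(E) = Mul(Rational(-1, 8), Mul(Add(5, 2), Pow(Add(E, E), -1))) = Mul(Rational(-1, 8), Mul(7, Pow(Mul(2, E), -1))) = Mul(Rational(-1, 8), Mul(7, Mul(Rational(1, 2), Pow(E, -1)))) = Mul(Rational(-1, 8), Mul(Rational(7, 2), Pow(E, -1))) = Mul(Rational(-7, 16), Pow(E, -1)))
Function('I')(w) = Mul(w, Add(32, Mul(-1, w)))
Add(Function('I')(Pow(Add(-50, Function('g')(4)), Rational(1, 2))), Mul(-1, Function('K')(-127))) = Add(Mul(Pow(Add(-50, Mul(Rational(-7, 16), Pow(4, -1))), Rational(1, 2)), Add(32, Mul(-1, Pow(Add(-50, Mul(Rational(-7, 16), Pow(4, -1))), Rational(1, 2))))), Mul(-1, Mul(Pow(-127, 2), Add(-3, -127)))) = Add(Mul(Pow(Add(-50, Mul(Rational(-7, 16), Rational(1, 4))), Rational(1, 2)), Add(32, Mul(-1, Pow(Add(-50, Mul(Rational(-7, 16), Rational(1, 4))), Rational(1, 2))))), Mul(-1, Mul(16129, -130))) = Add(Mul(Pow(Add(-50, Rational(-7, 64)), Rational(1, 2)), Add(32, Mul(-1, Pow(Add(-50, Rational(-7, 64)), Rational(1, 2))))), Mul(-1, -2096770)) = Add(Mul(Pow(Rational(-3207, 64), Rational(1, 2)), Add(32, Mul(-1, Pow(Rational(-3207, 64), Rational(1, 2))))), 2096770) = Add(Mul(Mul(Rational(1, 8), I, Pow(3207, Rational(1, 2))), Add(32, Mul(-1, Mul(Rational(1, 8), I, Pow(3207, Rational(1, 2)))))), 2096770) = Add(Mul(Mul(Rational(1, 8), I, Pow(3207, Rational(1, 2))), Add(32, Mul(Rational(-1, 8), I, Pow(3207, Rational(1, 2))))), 2096770) = Add(Mul(Rational(1, 8), I, Pow(3207, Rational(1, 2)), Add(32, Mul(Rational(-1, 8), I, Pow(3207, Rational(1, 2))))), 2096770) = Add(2096770, Mul(Rational(1, 8), I, Pow(3207, Rational(1, 2)), Add(32, Mul(Rational(-1, 8), I, Pow(3207, Rational(1, 2))))))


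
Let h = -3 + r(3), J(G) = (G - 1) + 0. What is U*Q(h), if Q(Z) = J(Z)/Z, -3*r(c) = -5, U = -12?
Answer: -21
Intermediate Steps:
r(c) = 5/3 (r(c) = -⅓*(-5) = 5/3)
J(G) = -1 + G (J(G) = (-1 + G) + 0 = -1 + G)
h = -4/3 (h = -3 + 5/3 = -4/3 ≈ -1.3333)
Q(Z) = (-1 + Z)/Z
U*Q(h) = -12*(-1 - 4/3)/(-4/3) = -(-9)*(-7)/3 = -12*7/4 = -21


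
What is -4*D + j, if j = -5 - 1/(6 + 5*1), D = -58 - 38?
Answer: 4168/11 ≈ 378.91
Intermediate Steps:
D = -96
j = -56/11 (j = -5 - 1/(6 + 5) = -5 - 1/11 = -56/11 ≈ -5.0909)
-4*D + j = -4*(-96) - 56/11 = 384 - 56/11 = 4168/11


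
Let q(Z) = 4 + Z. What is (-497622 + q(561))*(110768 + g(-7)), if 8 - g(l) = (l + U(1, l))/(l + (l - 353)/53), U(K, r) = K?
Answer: -40250153871466/731 ≈ -5.5062e+10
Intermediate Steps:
g(l) = 8 - (1 + l)/(-353/53 + 54*l/53) (g(l) = 8 - (l + 1)/(l + (l - 353)/53) = 8 - (1 + l)/(l + (-353 + l)*(1/53)) = 8 - (1 + l)/(l + (-353/53 + l/53)) = 8 - (1 + l)/(-353/53 + 54*l/53))
(-497622 + q(561))*(110768 + g(-7)) = (-497622 + (4 + 561))*(110768 + (-2877 + 379*(-7))/(-353 + 54*(-7))) = (-497622 + 565)*(110768 + (-2877 - 2653)/(-353 - 378)) = -497057*(110768 - 5530/(-731)) = -497057*(110768 - 1/731*(-5530)) = -497057*(110768 + 5530/731) = -497057*80976938/731 = -40250153871466/731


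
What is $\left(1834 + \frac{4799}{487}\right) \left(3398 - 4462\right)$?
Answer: $- \frac{955426248}{487} \approx -1.9619 \cdot 10^{6}$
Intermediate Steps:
$\left(1834 + \frac{4799}{487}\right) \left(3398 - 4462\right) = \left(1834 + 4799 \cdot \frac{1}{487}\right) \left(-1064\right) = \left(1834 + \frac{4799}{487}\right) \left(-1064\right) = \frac{897957}{487} \left(-1064\right) = - \frac{955426248}{487}$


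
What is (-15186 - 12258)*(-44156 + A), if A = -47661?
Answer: 2519825748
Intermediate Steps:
(-15186 - 12258)*(-44156 + A) = (-15186 - 12258)*(-44156 - 47661) = -27444*(-91817) = 2519825748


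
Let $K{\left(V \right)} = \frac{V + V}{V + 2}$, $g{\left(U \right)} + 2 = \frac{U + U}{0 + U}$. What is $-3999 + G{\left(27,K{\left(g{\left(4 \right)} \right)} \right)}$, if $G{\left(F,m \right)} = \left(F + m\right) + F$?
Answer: $-3945$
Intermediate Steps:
$g{\left(U \right)} = 0$ ($g{\left(U \right)} = -2 + \frac{U + U}{0 + U} = -2 + \frac{2 U}{U} = -2 + 2 = 0$)
$K{\left(V \right)} = \frac{2 V}{2 + V}$
$G{\left(F,m \right)} = m + 2 F$
$-3999 + G{\left(27,K{\left(g{\left(4 \right)} \right)} \right)} = -3999 + \left(2 \cdot 0 \frac{1}{2 + 0} + 2 \cdot 27\right) = -3999 + \left(2 \cdot 0 \cdot \frac{1}{2} + 54\right) = -3999 + \left(0 + 54\right) = -3999 + 54 = -3945$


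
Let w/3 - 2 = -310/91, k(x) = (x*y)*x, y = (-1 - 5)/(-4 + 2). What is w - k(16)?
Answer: -70272/91 ≈ -772.22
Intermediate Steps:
y = 3 (y = -6/(-2) = -6*(-1/2) = 3)
k(x) = 3*x**2 (k(x) = (x*3)*x = (3*x)*x = 3*x**2)
w = -384/91 (w = 6 + 3*(-310/91) = 6 - 930/91 = -384/91 ≈ -4.2198)
w - k(16) = -384/91 - 3*16**2 = -384/91 - 3*256 = -384/91 - 1*768 = -384/91 - 768 = -70272/91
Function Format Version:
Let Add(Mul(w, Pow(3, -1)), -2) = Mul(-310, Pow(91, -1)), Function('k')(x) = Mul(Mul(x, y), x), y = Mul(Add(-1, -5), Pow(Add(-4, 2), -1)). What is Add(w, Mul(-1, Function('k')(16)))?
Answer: Rational(-70272, 91) ≈ -772.22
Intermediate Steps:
y = 3 (y = Mul(-6, Pow(-2, -1)) = Mul(-6, Rational(-1, 2)) = 3)
Function('k')(x) = Mul(3, Pow(x, 2)) (Function('k')(x) = Mul(Mul(x, 3), x) = Mul(Mul(3, x), x) = Mul(3, Pow(x, 2)))
w = Rational(-384, 91) (w = Add(6, Mul(3, Mul(-310, Pow(91, -1)))) = Add(6, Mul(3, Mul(-310, Rational(1, 91)))) = Add(6, Mul(3, Rational(-310, 91))) = Add(6, Rational(-930, 91)) = Rational(-384, 91) ≈ -4.2198)
Add(w, Mul(-1, Function('k')(16))) = Add(Rational(-384, 91), Mul(-1, Mul(3, Pow(16, 2)))) = Add(Rational(-384, 91), Mul(-1, Mul(3, 256))) = Add(Rational(-384, 91), Mul(-1, 768)) = Add(Rational(-384, 91), -768) = Rational(-70272, 91)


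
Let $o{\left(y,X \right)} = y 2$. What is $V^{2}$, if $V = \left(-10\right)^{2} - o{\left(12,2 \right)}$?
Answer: $5776$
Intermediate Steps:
$o{\left(y,X \right)} = 2 y$
$V = 76$ ($V = \left(-10\right)^{2} - 2 \cdot 12 = 100 - 24 = 76$)
$V^{2} = 76^{2} = 5776$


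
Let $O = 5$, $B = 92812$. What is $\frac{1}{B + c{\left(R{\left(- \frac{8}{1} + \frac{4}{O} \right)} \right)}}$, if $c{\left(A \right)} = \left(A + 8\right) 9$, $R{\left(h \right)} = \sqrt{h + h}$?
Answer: $\frac{116105}{10784298278} - \frac{27 i \sqrt{10}}{21568596556} \approx 1.0766 \cdot 10^{-5} - 3.9586 \cdot 10^{-9} i$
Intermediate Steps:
$R{\left(h \right)} = \sqrt{2} \sqrt{h}$ ($R{\left(h \right)} = \sqrt{2 h} = \sqrt{2} \sqrt{h}$)
$c{\left(A \right)} = 72 + 9 A$ ($c{\left(A \right)} = \left(8 + A\right) 9 = 72 + 9 A$)
$\frac{1}{B + c{\left(R{\left(- \frac{8}{1} + \frac{4}{O} \right)} \right)}} = \frac{1}{92812 + \left(72 + 9 \sqrt{2} \sqrt{- \frac{8}{1} + \frac{4}{5}}\right)} = \frac{1}{92812 + \left(72 + 9 \sqrt{2} \sqrt{\left(-8\right) 1 + 4 \cdot \frac{1}{5}}\right)} = \frac{1}{92812 + \left(72 + 9 \sqrt{2} \sqrt{-8 + \frac{4}{5}}\right)} = \frac{1}{92812 + \left(72 + 9 \sqrt{2} \sqrt{- \frac{36}{5}}\right)} = \frac{1}{92812 + \left(72 + 9 \sqrt{2} \frac{6 i \sqrt{5}}{5}\right)} = \frac{1}{92812 + \left(72 + 9 \frac{6 i \sqrt{10}}{5}\right)} = \frac{1}{92812 + \left(72 + \frac{54 i \sqrt{10}}{5}\right)} = \frac{1}{92884 + \frac{54 i \sqrt{10}}{5}}$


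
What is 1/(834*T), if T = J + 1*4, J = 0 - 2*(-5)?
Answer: 1/11676 ≈ 8.5646e-5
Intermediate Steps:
J = 10 (J = 0 + 10 = 10)
T = 14 (T = 10 + 1*4 = 10 + 4 = 14)
1/(834*T) = 1/(834*14) = 1/11676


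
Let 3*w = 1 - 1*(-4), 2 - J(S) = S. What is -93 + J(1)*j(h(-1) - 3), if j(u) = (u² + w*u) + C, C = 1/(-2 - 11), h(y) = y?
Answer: -3266/39 ≈ -83.744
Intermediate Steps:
J(S) = 2 - S
w = 5/3 (w = (1 - 1*(-4))/3 = (1 + 4)/3 = (⅓)*5 = 5/3 ≈ 1.6667)
C = -1/13 (C = 1/(-13) = -1/13 ≈ -0.076923)
j(u) = -1/13 + u² + 5*u/3 (j(u) = (u² + 5*u/3) - 1/13 = -1/13 + u² + 5*u/3)
-93 + J(1)*j(h(-1) - 3) = -93 + (2 - 1*1)*(-1/13 + (-1 - 3)² + 5*(-1 - 3)/3) = -93 + (2 - 1)*(-1/13 + (-4)² + (5/3)*(-4)) = -93 + 1*(-1/13 + 16 - 20/3) = -93 + 1*(361/39) = -93 + 361/39 = -3266/39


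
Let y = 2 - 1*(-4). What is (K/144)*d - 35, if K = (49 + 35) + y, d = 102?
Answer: 115/4 ≈ 28.750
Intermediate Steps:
y = 6 (y = 2 + 4 = 6)
K = 90 (K = (49 + 35) + 6 = 84 + 6 = 90)
(K/144)*d - 35 = (90/144)*102 - 35 = (90*(1/144))*102 - 35 = (5/8)*102 - 35 = 255/4 - 35 = 115/4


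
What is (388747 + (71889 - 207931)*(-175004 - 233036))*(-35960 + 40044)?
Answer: 226706786887868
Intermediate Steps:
(388747 + (71889 - 207931)*(-175004 - 233036))*(-35960 + 40044) = (388747 - 136042*(-408040))*4084 = (388747 + 55510577680)*4084 = 55510966427*4084 = 226706786887868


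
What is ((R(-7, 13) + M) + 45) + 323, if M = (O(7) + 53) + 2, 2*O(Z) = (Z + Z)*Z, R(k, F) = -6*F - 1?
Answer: 393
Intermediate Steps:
R(k, F) = -1 - 6*F
O(Z) = Z² (O(Z) = ((Z + Z)*Z)/2 = ((2*Z)*Z)/2 = (2*Z²)/2 = Z²)
M = 104 (M = (7² + 53) + 2 = (49 + 53) + 2 = 102 + 2 = 104)
((R(-7, 13) + M) + 45) + 323 = (((-1 - 6*13) + 104) + 45) + 323 = (((-1 - 78) + 104) + 45) + 323 = ((-79 + 104) + 45) + 323 = (25 + 45) + 323 = 70 + 323 = 393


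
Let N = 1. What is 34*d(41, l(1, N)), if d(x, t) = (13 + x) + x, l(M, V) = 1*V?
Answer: 3230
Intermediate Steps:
l(M, V) = V
d(x, t) = 13 + 2*x
34*d(41, l(1, N)) = 34*(13 + 2*41) = 34*(13 + 82) = 34*95 = 3230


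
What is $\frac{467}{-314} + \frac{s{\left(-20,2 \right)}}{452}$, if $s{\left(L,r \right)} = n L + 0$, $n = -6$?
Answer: $- \frac{43351}{35482} \approx -1.2218$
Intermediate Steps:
$s{\left(L,r \right)} = - 6 L$ ($s{\left(L,r \right)} = - 6 L + 0 = - 6 L$)
$\frac{467}{-314} + \frac{s{\left(-20,2 \right)}}{452} = \frac{467}{-314} + \frac{\left(-6\right) \left(-20\right)}{452} = 467 \left(- \frac{1}{314}\right) + 120 \cdot \frac{1}{452} = - \frac{467}{314} + \frac{30}{113} = - \frac{43351}{35482}$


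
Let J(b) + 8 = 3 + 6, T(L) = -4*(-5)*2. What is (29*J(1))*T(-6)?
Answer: 1160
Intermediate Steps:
T(L) = 40 (T(L) = 20*2 = 40)
J(b) = 1 (J(b) = -8 + (3 + 6) = -8 + 9 = 1)
(29*J(1))*T(-6) = (29*1)*40 = 29*40 = 1160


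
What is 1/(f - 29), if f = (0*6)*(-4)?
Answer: -1/29 ≈ -0.034483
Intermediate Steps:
f = 0 (f = 0*(-4) = 0)
1/(f - 29) = 1/(0 - 29) = 1/(-29) = -1/29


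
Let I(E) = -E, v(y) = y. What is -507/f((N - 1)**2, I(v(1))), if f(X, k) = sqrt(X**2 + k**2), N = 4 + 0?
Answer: -507*sqrt(82)/82 ≈ -55.989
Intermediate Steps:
N = 4
-507/f((N - 1)**2, I(v(1))) = -507/sqrt(((4 - 1)**2)**2 + (-1*1)**2) = -507/sqrt((3**2)**2 + (-1)**2) = -507/sqrt(9**2 + 1) = -507/sqrt(81 + 1) = -507*sqrt(82)/82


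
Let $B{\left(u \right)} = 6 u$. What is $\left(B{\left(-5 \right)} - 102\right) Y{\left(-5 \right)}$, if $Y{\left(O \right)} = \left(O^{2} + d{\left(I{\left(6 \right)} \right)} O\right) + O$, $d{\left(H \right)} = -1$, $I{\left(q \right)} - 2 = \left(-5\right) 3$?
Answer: $-3300$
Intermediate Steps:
$I{\left(q \right)} = -13$ ($I{\left(q \right)} = 2 - 15 = -13$)
$Y{\left(O \right)} = O^{2}$ ($Y{\left(O \right)} = \left(O^{2} - O\right) + O = O^{2}$)
$\left(B{\left(-5 \right)} - 102\right) Y{\left(-5 \right)} = \left(6 \left(-5\right) - 102\right) \left(-5\right)^{2} = \left(-30 - 102\right) 25 = \left(-132\right) 25 = -3300$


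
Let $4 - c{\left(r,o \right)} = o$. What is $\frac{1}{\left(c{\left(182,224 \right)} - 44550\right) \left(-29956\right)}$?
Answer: $\frac{1}{1341130120} \approx 7.4564 \cdot 10^{-10}$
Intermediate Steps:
$c{\left(r,o \right)} = 4 - o$
$\frac{1}{\left(c{\left(182,224 \right)} - 44550\right) \left(-29956\right)} = \frac{1}{\left(\left(4 - 224\right) - 44550\right) \left(-29956\right)} = \frac{1}{\left(4 - 224\right) - 44550} \left(- \frac{1}{29956}\right) = \frac{1}{-220 - 44550} \left(- \frac{1}{29956}\right) = \frac{1}{-44770} \left(- \frac{1}{29956}\right) = \left(- \frac{1}{44770}\right) \left(- \frac{1}{29956}\right) = \frac{1}{1341130120}$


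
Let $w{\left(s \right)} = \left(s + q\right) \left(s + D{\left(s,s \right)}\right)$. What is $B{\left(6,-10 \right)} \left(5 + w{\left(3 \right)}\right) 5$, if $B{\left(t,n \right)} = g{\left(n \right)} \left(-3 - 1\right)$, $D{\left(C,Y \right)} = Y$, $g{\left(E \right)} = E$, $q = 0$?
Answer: $4600$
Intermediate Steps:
$B{\left(t,n \right)} = - 4 n$ ($B{\left(t,n \right)} = n \left(-3 - 1\right) = n \left(-4\right) = - 4 n$)
$w{\left(s \right)} = 2 s^{2}$ ($w{\left(s \right)} = \left(s + 0\right) \left(s + s\right) = s 2 s = 2 s^{2}$)
$B{\left(6,-10 \right)} \left(5 + w{\left(3 \right)}\right) 5 = \left(-4\right) \left(-10\right) \left(5 + 2 \cdot 3^{2}\right) 5 = 40 \left(5 + 2 \cdot 9\right) 5 = 40 \left(5 + 18\right) 5 = 40 \cdot 23 \cdot 5 = 40 \cdot 115 = 4600$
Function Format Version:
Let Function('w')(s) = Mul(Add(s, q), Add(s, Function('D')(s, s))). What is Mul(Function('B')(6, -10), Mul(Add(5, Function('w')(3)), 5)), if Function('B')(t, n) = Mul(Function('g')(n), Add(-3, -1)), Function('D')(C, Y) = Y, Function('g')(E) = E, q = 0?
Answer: 4600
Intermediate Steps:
Function('B')(t, n) = Mul(-4, n) (Function('B')(t, n) = Mul(n, Add(-3, -1)) = Mul(n, -4) = Mul(-4, n))
Function('w')(s) = Mul(2, Pow(s, 2)) (Function('w')(s) = Mul(Add(s, 0), Add(s, s)) = Mul(s, Mul(2, s)) = Mul(2, Pow(s, 2)))
Mul(Function('B')(6, -10), Mul(Add(5, Function('w')(3)), 5)) = Mul(Mul(-4, -10), Mul(Add(5, Mul(2, Pow(3, 2))), 5)) = Mul(40, Mul(Add(5, Mul(2, 9)), 5)) = Mul(40, Mul(Add(5, 18), 5)) = Mul(40, Mul(23, 5)) = Mul(40, 115) = 4600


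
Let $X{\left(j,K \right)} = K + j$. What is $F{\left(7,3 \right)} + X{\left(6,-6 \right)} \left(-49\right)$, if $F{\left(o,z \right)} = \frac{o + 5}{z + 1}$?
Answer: $3$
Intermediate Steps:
$F{\left(o,z \right)} = \frac{5 + o}{1 + z}$
$F{\left(7,3 \right)} + X{\left(6,-6 \right)} \left(-49\right) = \frac{5 + 7}{1 + 3} + \left(-6 + 6\right) \left(-49\right) = \frac{1}{4} \cdot 12 + 0 \left(-49\right) = \frac{1}{4} \cdot 12 + 0 = 3 + 0 = 3$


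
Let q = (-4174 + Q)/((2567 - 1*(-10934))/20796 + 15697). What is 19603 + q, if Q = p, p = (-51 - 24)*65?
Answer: 6399178096735/326448313 ≈ 19602.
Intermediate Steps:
p = -4875 (p = -75*65 = -4875)
Q = -4875
q = -188183004/326448313 (q = (-4174 - 4875)/((2567 - 1*(-10934))/20796 + 15697) = -9049/((2567 + 10934)*(1/20796) + 15697) = -9049/(13501*(1/20796) + 15697) = -9049/(13501/20796 + 15697) = -9049/326448313/20796 = -9049*20796/326448313 = -188183004/326448313 ≈ -0.57646)
19603 + q = 19603 - 188183004/326448313 = 6399178096735/326448313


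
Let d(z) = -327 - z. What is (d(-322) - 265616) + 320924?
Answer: 55303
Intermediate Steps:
(d(-322) - 265616) + 320924 = ((-327 - 1*(-322)) - 265616) + 320924 = ((-327 + 322) - 265616) + 320924 = (-5 - 265616) + 320924 = -265621 + 320924 = 55303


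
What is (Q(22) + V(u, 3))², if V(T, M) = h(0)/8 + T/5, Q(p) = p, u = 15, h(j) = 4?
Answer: 2601/4 ≈ 650.25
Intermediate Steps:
V(T, M) = ½ + T/5 (V(T, M) = 4/8 + T/5 = 4*(⅛) + T*(⅕) = ½ + T/5)
(Q(22) + V(u, 3))² = (22 + (½ + (⅕)*15))² = (22 + (½ + 3))² = (22 + 7/2)² = (51/2)² = 2601/4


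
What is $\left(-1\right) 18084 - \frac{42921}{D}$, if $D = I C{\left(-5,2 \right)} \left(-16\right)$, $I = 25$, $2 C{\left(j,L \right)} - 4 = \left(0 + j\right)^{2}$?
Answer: $- \frac{104844279}{5800} \approx -18077.0$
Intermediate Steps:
$C{\left(j,L \right)} = 2 + \frac{j^{2}}{2}$ ($C{\left(j,L \right)} = 2 + \frac{\left(0 + j\right)^{2}}{2} = 2 + \frac{j^{2}}{2}$)
$D = -5800$ ($D = 25 \left(2 + \frac{\left(-5\right)^{2}}{2}\right) \left(-16\right) = 25 \left(2 + \frac{1}{2} \cdot 25\right) \left(-16\right) = 25 \left(2 + \frac{25}{2}\right) \left(-16\right) = 25 \cdot \frac{29}{2} \left(-16\right) = \frac{725}{2} \left(-16\right) = -5800$)
$\left(-1\right) 18084 - \frac{42921}{D} = \left(-1\right) 18084 - \frac{42921}{-5800} = -18084 - - \frac{42921}{5800} = -18084 + \frac{42921}{5800} = - \frac{104844279}{5800}$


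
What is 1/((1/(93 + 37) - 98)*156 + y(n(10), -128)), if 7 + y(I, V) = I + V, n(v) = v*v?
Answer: -5/76609 ≈ -6.5267e-5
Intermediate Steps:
n(v) = v²
y(I, V) = -7 + I + V (y(I, V) = -7 + (I + V) = -7 + I + V)
1/((1/(93 + 37) - 98)*156 + y(n(10), -128)) = 1/((1/(93 + 37) - 98)*156 + (-7 + 10² - 128)) = 1/((1/130 - 98)*156 + (-7 + 100 - 128)) = 1/((1/130 - 98)*156 - 35) = 1/(-12739/130*156 - 35) = 1/(-76434/5 - 35) = 1/(-76609/5) = -5/76609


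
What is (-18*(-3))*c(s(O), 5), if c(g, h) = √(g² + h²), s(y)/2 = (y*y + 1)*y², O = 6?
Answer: 54*√7096921 ≈ 1.4386e+5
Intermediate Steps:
s(y) = 2*y²*(1 + y²) (s(y) = 2*((y*y + 1)*y²) = 2*((y² + 1)*y²) = 2*((1 + y²)*y²) = 2*(y²*(1 + y²)) = 2*y²*(1 + y²))
(-18*(-3))*c(s(O), 5) = (-18*(-3))*√((2*6²*(1 + 6²))² + 5²) = 54*√((2*36*(1 + 36))² + 25) = 54*√((2*36*37)² + 25) = 54*√(2664² + 25) = 54*√(7096896 + 25) = 54*√7096921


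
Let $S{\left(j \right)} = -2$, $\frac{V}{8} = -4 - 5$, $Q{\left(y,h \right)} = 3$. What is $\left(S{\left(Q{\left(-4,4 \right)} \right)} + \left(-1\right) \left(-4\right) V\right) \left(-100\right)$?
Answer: $29000$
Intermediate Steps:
$V = -72$ ($V = 8 \left(-4 - 5\right) = 8 \left(-9\right) = -72$)
$\left(S{\left(Q{\left(-4,4 \right)} \right)} + \left(-1\right) \left(-4\right) V\right) \left(-100\right) = \left(-2 + \left(-1\right) \left(-4\right) \left(-72\right)\right) \left(-100\right) = \left(-2 + 4 \left(-72\right)\right) \left(-100\right) = \left(-2 - 288\right) \left(-100\right) = \left(-290\right) \left(-100\right) = 29000$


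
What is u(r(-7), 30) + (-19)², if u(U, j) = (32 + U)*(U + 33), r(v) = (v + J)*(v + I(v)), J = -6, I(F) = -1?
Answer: 18993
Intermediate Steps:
r(v) = (-1 + v)*(-6 + v) (r(v) = (v - 6)*(v - 1) = (-6 + v)*(-1 + v) = (-1 + v)*(-6 + v))
u(U, j) = (32 + U)*(33 + U)
u(r(-7), 30) + (-19)² = (1056 + (6 + (-7)² - 7*(-7))² + 65*(6 + (-7)² - 7*(-7))) + (-19)² = (1056 + (6 + 49 + 49)² + 65*(6 + 49 + 49)) + 361 = (1056 + 104² + 65*104) + 361 = (1056 + 10816 + 6760) + 361 = 18632 + 361 = 18993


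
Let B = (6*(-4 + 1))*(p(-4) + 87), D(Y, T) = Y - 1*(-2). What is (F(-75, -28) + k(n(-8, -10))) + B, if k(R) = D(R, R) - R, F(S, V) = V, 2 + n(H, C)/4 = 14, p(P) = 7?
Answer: -1718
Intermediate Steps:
D(Y, T) = 2 + Y (D(Y, T) = Y + 2 = 2 + Y)
n(H, C) = 48 (n(H, C) = -8 + 4*14 = -8 + 56 = 48)
B = -1692 (B = (6*(-4 + 1))*(7 + 87) = (6*(-3))*94 = -18*94 = -1692)
k(R) = 2 (k(R) = (2 + R) - R = 2)
(F(-75, -28) + k(n(-8, -10))) + B = (-28 + 2) - 1692 = -26 - 1692 = -1718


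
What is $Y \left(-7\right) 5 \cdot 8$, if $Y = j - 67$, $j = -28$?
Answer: $26600$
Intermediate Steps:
$Y = -95$ ($Y = -28 - 67 = -95$)
$Y \left(-7\right) 5 \cdot 8 = - 95 \left(-7\right) 5 \cdot 8 = - 95 \left(\left(-35\right) 8\right) = \left(-95\right) \left(-280\right) = 26600$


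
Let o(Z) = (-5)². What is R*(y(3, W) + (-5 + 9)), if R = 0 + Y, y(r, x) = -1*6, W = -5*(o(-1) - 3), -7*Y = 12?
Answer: 24/7 ≈ 3.4286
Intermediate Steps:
Y = -12/7 (Y = -⅐*12 = -12/7 ≈ -1.7143)
o(Z) = 25
W = -110 (W = -5*(25 - 3) = -5*22 = -110)
y(r, x) = -6
R = -12/7 (R = 0 - 12/7 = -12/7 ≈ -1.7143)
R*(y(3, W) + (-5 + 9)) = -12*(-6 + (-5 + 9))/7 = -12*(-6 + 4)/7 = -12/7*(-2) = 24/7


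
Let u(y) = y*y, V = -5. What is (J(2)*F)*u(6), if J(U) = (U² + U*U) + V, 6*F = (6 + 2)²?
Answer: 1152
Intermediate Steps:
u(y) = y²
F = 32/3 (F = (6 + 2)²/6 = (⅙)*8² = (⅙)*64 = 32/3 ≈ 10.667)
J(U) = -5 + 2*U² (J(U) = (U² + U*U) - 5 = (U² + U²) - 5 = 2*U² - 5 = -5 + 2*U²)
(J(2)*F)*u(6) = ((-5 + 2*2²)*(32/3))*6² = ((-5 + 2*4)*(32/3))*36 = ((-5 + 8)*(32/3))*36 = (3*(32/3))*36 = 32*36 = 1152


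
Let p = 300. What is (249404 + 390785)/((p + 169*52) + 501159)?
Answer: 640189/510247 ≈ 1.2547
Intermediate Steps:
(249404 + 390785)/((p + 169*52) + 501159) = (249404 + 390785)/((300 + 169*52) + 501159) = 640189/((300 + 8788) + 501159) = 640189/(9088 + 501159) = 640189/510247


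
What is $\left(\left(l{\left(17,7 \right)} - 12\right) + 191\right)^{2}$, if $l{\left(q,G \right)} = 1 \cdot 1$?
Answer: $32400$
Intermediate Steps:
$l{\left(q,G \right)} = 1$
$\left(\left(l{\left(17,7 \right)} - 12\right) + 191\right)^{2} = \left(\left(1 - 12\right) + 191\right)^{2} = \left(-11 + 191\right)^{2} = 180^{2} = 32400$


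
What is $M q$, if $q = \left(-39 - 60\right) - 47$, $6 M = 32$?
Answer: $- \frac{2336}{3} \approx -778.67$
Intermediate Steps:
$M = \frac{16}{3}$ ($M = \frac{1}{6} \cdot 32 = \frac{16}{3} \approx 5.3333$)
$q = -146$ ($q = -99 - 47 = -146$)
$M q = \frac{16}{3} \left(-146\right) = - \frac{2336}{3}$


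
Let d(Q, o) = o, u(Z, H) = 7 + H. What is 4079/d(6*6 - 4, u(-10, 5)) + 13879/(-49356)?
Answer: 4190762/12339 ≈ 339.64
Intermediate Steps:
4079/d(6*6 - 4, u(-10, 5)) + 13879/(-49356) = 4079/(7 + 5) + 13879/(-49356) = 4079/12 + 13879*(-1/49356) = 4079*(1/12) - 13879/49356 = 4079/12 - 13879/49356 = 4190762/12339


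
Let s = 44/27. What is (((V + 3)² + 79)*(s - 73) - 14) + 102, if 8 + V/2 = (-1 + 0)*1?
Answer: -583432/27 ≈ -21609.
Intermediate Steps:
V = -18 (V = -16 + 2*((-1 + 0)*1) = -16 + 2*(-1*1) = -16 + 2*(-1) = -16 - 2 = -18)
s = 44/27 (s = 44*(1/27) = 44/27 ≈ 1.6296)
(((V + 3)² + 79)*(s - 73) - 14) + 102 = (((-18 + 3)² + 79)*(44/27 - 73) - 14) + 102 = (((-15)² + 79)*(-1927/27) - 14) + 102 = ((225 + 79)*(-1927/27) - 14) + 102 = (304*(-1927/27) - 14) + 102 = (-585808/27 - 14) + 102 = -586186/27 + 102 = -583432/27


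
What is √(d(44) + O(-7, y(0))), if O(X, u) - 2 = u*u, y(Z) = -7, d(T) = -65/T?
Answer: √23969/22 ≈ 7.0372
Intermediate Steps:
O(X, u) = 2 + u² (O(X, u) = 2 + u*u = 2 + u²)
√(d(44) + O(-7, y(0))) = √(-65/44 + (2 + (-7)²)) = √(-65*1/44 + (2 + 49)) = √(-65/44 + 51) = √(2179/44) = √23969/22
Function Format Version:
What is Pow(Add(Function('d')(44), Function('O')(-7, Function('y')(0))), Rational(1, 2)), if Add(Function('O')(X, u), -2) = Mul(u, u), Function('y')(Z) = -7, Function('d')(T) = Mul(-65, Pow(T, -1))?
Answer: Mul(Rational(1, 22), Pow(23969, Rational(1, 2))) ≈ 7.0372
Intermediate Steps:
Function('O')(X, u) = Add(2, Pow(u, 2)) (Function('O')(X, u) = Add(2, Mul(u, u)) = Add(2, Pow(u, 2)))
Pow(Add(Function('d')(44), Function('O')(-7, Function('y')(0))), Rational(1, 2)) = Pow(Add(Mul(-65, Pow(44, -1)), Add(2, Pow(-7, 2))), Rational(1, 2)) = Pow(Add(Mul(-65, Rational(1, 44)), Add(2, 49)), Rational(1, 2)) = Pow(Add(Rational(-65, 44), 51), Rational(1, 2)) = Pow(Rational(2179, 44), Rational(1, 2)) = Mul(Rational(1, 22), Pow(23969, Rational(1, 2)))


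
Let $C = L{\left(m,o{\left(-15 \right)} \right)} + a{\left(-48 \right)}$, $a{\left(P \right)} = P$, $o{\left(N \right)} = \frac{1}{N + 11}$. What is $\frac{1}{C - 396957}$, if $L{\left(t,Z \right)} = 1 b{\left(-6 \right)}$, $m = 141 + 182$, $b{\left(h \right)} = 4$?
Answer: $- \frac{1}{397001} \approx -2.5189 \cdot 10^{-6}$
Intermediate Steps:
$o{\left(N \right)} = \frac{1}{11 + N}$
$m = 323$
$L{\left(t,Z \right)} = 4$ ($L{\left(t,Z \right)} = 1 \cdot 4 = 4$)
$C = -44$ ($C = 4 - 48 = -44$)
$\frac{1}{C - 396957} = \frac{1}{-44 - 396957} = \frac{1}{-397001} = - \frac{1}{397001}$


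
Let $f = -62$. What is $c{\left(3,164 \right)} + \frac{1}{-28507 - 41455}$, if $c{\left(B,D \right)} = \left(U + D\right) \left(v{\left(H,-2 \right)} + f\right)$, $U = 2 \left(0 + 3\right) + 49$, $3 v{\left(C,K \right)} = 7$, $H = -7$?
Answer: $- \frac{914193455}{69962} \approx -13067.0$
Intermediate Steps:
$v{\left(C,K \right)} = \frac{7}{3}$ ($v{\left(C,K \right)} = \frac{1}{3} \cdot 7 = \frac{7}{3}$)
$U = 55$ ($U = 2 \cdot 3 + 49 = 6 + 49 = 55$)
$c{\left(B,D \right)} = - \frac{9845}{3} - \frac{179 D}{3}$ ($c{\left(B,D \right)} = \left(55 + D\right) \left(\frac{7}{3} - 62\right) = \left(55 + D\right) \left(- \frac{179}{3}\right) = - \frac{9845}{3} - \frac{179 D}{3}$)
$c{\left(3,164 \right)} + \frac{1}{-28507 - 41455} = \left(- \frac{9845}{3} - \frac{29356}{3}\right) + \frac{1}{-28507 - 41455} = \left(- \frac{9845}{3} - \frac{29356}{3}\right) + \frac{1}{-69962} = -13067 - \frac{1}{69962} = - \frac{914193455}{69962}$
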